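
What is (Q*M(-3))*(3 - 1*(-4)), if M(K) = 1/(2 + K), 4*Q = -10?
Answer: 35/2 ≈ 17.500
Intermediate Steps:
Q = -5/2 (Q = (¼)*(-10) = -5/2 ≈ -2.5000)
(Q*M(-3))*(3 - 1*(-4)) = (-5/(2*(2 - 3)))*(3 - 1*(-4)) = (-5/2/(-1))*(3 + 4) = -5/2*(-1)*7 = (5/2)*7 = 35/2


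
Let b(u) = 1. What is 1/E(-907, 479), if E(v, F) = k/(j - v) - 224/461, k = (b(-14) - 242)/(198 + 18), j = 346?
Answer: -124768728/60736253 ≈ -2.0543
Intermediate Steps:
k = -241/216 (k = (1 - 242)/(198 + 18) = -241/216 ≈ -1.1157)
E(v, F) = -224/461 - 241/(216*(346 - v)) (E(v, F) = -241/(216*(346 - v)) - 224/461 = -224/461 - 241/(216*(346 - v)))
1/E(-907, 479) = 1/((16851965 - 48384*(-907))/(99576*(-346 - 907))) = 1/((1/99576)*(16851965 + 43884288)/(-1253)) = 1/((1/99576)*(-1/1253)*60736253) = 1/(-60736253/124768728) = -124768728/60736253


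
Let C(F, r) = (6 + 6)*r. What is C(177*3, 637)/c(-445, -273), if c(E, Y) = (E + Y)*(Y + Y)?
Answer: 7/359 ≈ 0.019499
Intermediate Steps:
c(E, Y) = 2*Y*(E + Y) (c(E, Y) = (E + Y)*(2*Y) = 2*Y*(E + Y))
C(F, r) = 12*r
C(177*3, 637)/c(-445, -273) = (12*637)/((2*(-273)*(-445 - 273))) = 7644/((2*(-273)*(-718))) = 7644/392028 = 7644*(1/392028) = 7/359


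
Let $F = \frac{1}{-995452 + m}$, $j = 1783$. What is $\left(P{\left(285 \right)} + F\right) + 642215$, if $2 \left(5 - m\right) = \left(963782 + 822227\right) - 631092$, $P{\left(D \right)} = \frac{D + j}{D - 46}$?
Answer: $\frac{482855101252905}{751848829} \approx 6.4222 \cdot 10^{5}$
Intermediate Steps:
$P{\left(D \right)} = \frac{1783 + D}{-46 + D}$ ($P{\left(D \right)} = \frac{D + 1783}{D - 46} = \frac{1783 + D}{-46 + D}$)
$m = - \frac{1154907}{2}$ ($m = 5 - \frac{\left(963782 + 822227\right) - 631092}{2} = 5 - \frac{1786009 - 631092}{2} = 5 - \frac{1154917}{2} = - \frac{1154907}{2} \approx -5.7745 \cdot 10^{5}$)
$F = - \frac{2}{3145811}$ ($F = \frac{1}{-995452 - \frac{1154907}{2}} = \frac{1}{- \frac{3145811}{2}} = - \frac{2}{3145811} \approx -6.3577 \cdot 10^{-7}$)
$\left(P{\left(285 \right)} + F\right) + 642215 = \left(\frac{1783 + 285}{-46 + 285} - \frac{2}{3145811}\right) + 642215 = \left(\frac{1}{239} \cdot 2068 - \frac{2}{3145811}\right) + 642215 = \left(\frac{2068}{239} - \frac{2}{3145811}\right) + 642215 = \frac{6505536670}{751848829} + 642215 = \frac{482855101252905}{751848829}$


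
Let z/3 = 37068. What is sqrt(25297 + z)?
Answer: sqrt(136501) ≈ 369.46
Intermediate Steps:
z = 111204 (z = 3*37068 = 111204)
sqrt(25297 + z) = sqrt(25297 + 111204) = sqrt(136501)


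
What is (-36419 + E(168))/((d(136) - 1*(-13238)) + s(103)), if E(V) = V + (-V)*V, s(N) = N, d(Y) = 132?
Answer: -64475/13473 ≈ -4.7855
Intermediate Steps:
E(V) = V - V**2
(-36419 + E(168))/((d(136) - 1*(-13238)) + s(103)) = (-36419 + 168*(1 - 1*168))/((132 - 1*(-13238)) + 103) = (-36419 + 168*(1 - 168))/((132 + 13238) + 103) = (-36419 + 168*(-167))/(13370 + 103) = (-36419 - 28056)/13473 = -64475*1/13473 = -64475/13473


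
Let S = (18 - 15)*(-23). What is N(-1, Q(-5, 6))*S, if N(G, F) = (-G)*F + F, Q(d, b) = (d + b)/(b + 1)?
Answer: -138/7 ≈ -19.714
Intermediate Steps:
Q(d, b) = (b + d)/(1 + b)
S = -69 (S = 3*(-23) = -69)
N(G, F) = F - F*G (N(G, F) = -F*G + F = F - F*G)
N(-1, Q(-5, 6))*S = (((6 - 5)/(1 + 6))*(1 - 1*(-1)))*(-69) = ((1/7)*(1 + 1))*(-69) = (((1/7)*1)*2)*(-69) = ((1/7)*2)*(-69) = (2/7)*(-69) = -138/7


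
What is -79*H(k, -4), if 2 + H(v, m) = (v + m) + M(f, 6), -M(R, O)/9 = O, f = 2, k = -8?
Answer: 5372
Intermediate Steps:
M(R, O) = -9*O
H(v, m) = -56 + m + v (H(v, m) = -2 + ((v + m) - 9*6) = -2 + ((m + v) - 54) = -2 + (-54 + m + v) = -56 + m + v)
-79*H(k, -4) = -79*(-56 - 4 - 8) = -79*(-68) = 5372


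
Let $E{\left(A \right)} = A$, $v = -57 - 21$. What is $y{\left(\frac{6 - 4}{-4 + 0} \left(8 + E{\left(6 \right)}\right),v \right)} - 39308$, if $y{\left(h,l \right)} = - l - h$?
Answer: $-39223$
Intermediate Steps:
$v = -78$ ($v = -57 - 21 = -78$)
$y{\left(h,l \right)} = - h - l$
$y{\left(\frac{6 - 4}{-4 + 0} \left(8 + E{\left(6 \right)}\right),v \right)} - 39308 = \left(- \frac{6 - 4}{-4 + 0} \left(8 + 6\right) - -78\right) - 39308 = \left(- \frac{2}{-4} \cdot 14 + 78\right) - 39308 = \left(- 2 \left(- \frac{1}{4}\right) 14 + 78\right) - 39308 = \left(- \frac{\left(-1\right) 14}{2} + 78\right) - 39308 = \left(\left(-1\right) \left(-7\right) + 78\right) - 39308 = \left(7 + 78\right) - 39308 = 85 - 39308 = -39223$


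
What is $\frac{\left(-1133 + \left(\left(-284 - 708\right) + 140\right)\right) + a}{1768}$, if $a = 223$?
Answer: $- \frac{881}{884} \approx -0.99661$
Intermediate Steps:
$\frac{\left(-1133 + \left(\left(-284 - 708\right) + 140\right)\right) + a}{1768} = \frac{\left(-1133 + \left(\left(-284 - 708\right) + 140\right)\right) + 223}{1768} = \left(\left(-1133 + \left(-992 + 140\right)\right) + 223\right) \frac{1}{1768} = \left(\left(-1133 - 852\right) + 223\right) \frac{1}{1768} = \left(-1985 + 223\right) \frac{1}{1768} = \left(-1762\right) \frac{1}{1768} = - \frac{881}{884}$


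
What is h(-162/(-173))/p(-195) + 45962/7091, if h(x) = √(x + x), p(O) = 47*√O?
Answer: 6566/1013 - 6*I*√33735/528515 ≈ 6.4817 - 0.0020851*I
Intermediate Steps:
h(x) = √2*√x (h(x) = √(2*x) = √2*√x)
h(-162/(-173))/p(-195) + 45962/7091 = (√2*√(-162/(-173)))/((47*√(-195))) + 45962/7091 = (√2*√(-162*(-1/173)))/((47*(I*√195))) + 45962*(1/7091) = (√2*√(162/173))/((47*I*√195)) + 6566/1013 = (√2*(9*√346/173))*(-I*√195/9165) + 6566/1013 = (18*√173/173)*(-I*√195/9165) + 6566/1013 = -6*I*√33735/528515 + 6566/1013 = 6566/1013 - 6*I*√33735/528515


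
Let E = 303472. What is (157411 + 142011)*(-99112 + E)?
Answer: 61189879920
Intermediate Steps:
(157411 + 142011)*(-99112 + E) = (157411 + 142011)*(-99112 + 303472) = 299422*204360 = 61189879920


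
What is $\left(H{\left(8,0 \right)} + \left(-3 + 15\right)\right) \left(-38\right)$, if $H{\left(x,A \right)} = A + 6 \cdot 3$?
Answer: $-1140$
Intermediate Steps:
$H{\left(x,A \right)} = 18 + A$ ($H{\left(x,A \right)} = A + 18 = 18 + A$)
$\left(H{\left(8,0 \right)} + \left(-3 + 15\right)\right) \left(-38\right) = \left(\left(18 + 0\right) + \left(-3 + 15\right)\right) \left(-38\right) = \left(18 + 12\right) \left(-38\right) = 30 \left(-38\right) = -1140$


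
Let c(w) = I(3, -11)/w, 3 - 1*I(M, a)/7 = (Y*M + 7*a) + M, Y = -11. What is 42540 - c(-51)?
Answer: 2170310/51 ≈ 42555.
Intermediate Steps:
I(M, a) = 21 - 49*a + 70*M (I(M, a) = 21 - 7*((-11*M + 7*a) + M) = 21 - 7*(-10*M + 7*a) = 21 + (-49*a + 70*M) = 21 - 49*a + 70*M)
c(w) = 770/w (c(w) = (21 - 49*(-11) + 70*3)/w = (21 + 539 + 210)/w = 770/w)
42540 - c(-51) = 42540 - 770/(-51) = 42540 - 770*(-1)/51 = 42540 - 1*(-770/51) = 42540 + 770/51 = 2170310/51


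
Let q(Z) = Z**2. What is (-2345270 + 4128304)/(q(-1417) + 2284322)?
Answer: 162094/390201 ≈ 0.41541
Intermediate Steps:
(-2345270 + 4128304)/(q(-1417) + 2284322) = (-2345270 + 4128304)/((-1417)**2 + 2284322) = 1783034/(2007889 + 2284322) = 1783034/4292211 = 1783034*(1/4292211) = 162094/390201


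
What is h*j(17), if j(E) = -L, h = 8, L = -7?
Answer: 56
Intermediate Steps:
j(E) = 7 (j(E) = -1*(-7) = 7)
h*j(17) = 8*7 = 56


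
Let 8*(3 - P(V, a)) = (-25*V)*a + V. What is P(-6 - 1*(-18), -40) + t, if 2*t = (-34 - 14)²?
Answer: -693/2 ≈ -346.50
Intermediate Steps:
P(V, a) = 3 - V/8 + 25*V*a/8 (P(V, a) = 3 - ((-25*V)*a + V)/8 = 3 - (-25*V*a + V)/8 = 3 - (V - 25*V*a)/8 = 3 + (-V/8 + 25*V*a/8) = 3 - V/8 + 25*V*a/8)
t = 1152 (t = (-34 - 14)²/2 = (½)*(-48)² = (½)*2304 = 1152)
P(-6 - 1*(-18), -40) + t = (3 - (-6 - 1*(-18))/8 + (25/8)*(-6 - 1*(-18))*(-40)) + 1152 = (3 - (-6 + 18)/8 + (25/8)*(-6 + 18)*(-40)) + 1152 = (3 - ⅛*12 + (25/8)*12*(-40)) + 1152 = (3 - 3/2 - 1500) + 1152 = -2997/2 + 1152 = -693/2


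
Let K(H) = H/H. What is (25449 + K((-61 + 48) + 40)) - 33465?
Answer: -8015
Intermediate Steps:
K(H) = 1
(25449 + K((-61 + 48) + 40)) - 33465 = (25449 + 1) - 33465 = 25450 - 33465 = -8015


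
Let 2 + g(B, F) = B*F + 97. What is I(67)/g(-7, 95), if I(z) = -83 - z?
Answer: 5/19 ≈ 0.26316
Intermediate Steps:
g(B, F) = 95 + B*F (g(B, F) = -2 + (B*F + 97) = -2 + (97 + B*F) = 95 + B*F)
I(67)/g(-7, 95) = (-83 - 1*67)/(95 - 7*95) = (-83 - 67)/(95 - 665) = -150/(-570) = -150*(-1/570) = 5/19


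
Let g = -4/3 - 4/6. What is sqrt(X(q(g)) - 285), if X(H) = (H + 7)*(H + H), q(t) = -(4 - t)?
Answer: 3*I*sqrt(33) ≈ 17.234*I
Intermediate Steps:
g = -2 (g = -4*1/3 - 4*1/6 = -4/3 - 2/3 = -2)
q(t) = -4 + t
X(H) = 2*H*(7 + H) (X(H) = (7 + H)*(2*H) = 2*H*(7 + H))
sqrt(X(q(g)) - 285) = sqrt(2*(-4 - 2)*(7 + (-4 - 2)) - 285) = sqrt(2*(-6)*(7 - 6) - 285) = sqrt(2*(-6)*1 - 285) = sqrt(-12 - 285) = sqrt(-297) = 3*I*sqrt(33)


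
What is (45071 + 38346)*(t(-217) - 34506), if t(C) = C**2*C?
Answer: -855259402523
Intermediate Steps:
t(C) = C**3
(45071 + 38346)*(t(-217) - 34506) = (45071 + 38346)*((-217)**3 - 34506) = 83417*(-10218313 - 34506) = 83417*(-10252819) = -855259402523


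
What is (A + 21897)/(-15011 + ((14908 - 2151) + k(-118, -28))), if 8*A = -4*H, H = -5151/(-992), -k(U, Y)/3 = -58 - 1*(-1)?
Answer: -43438497/4132672 ≈ -10.511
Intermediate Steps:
k(U, Y) = 171 (k(U, Y) = -3*(-58 - 1*(-1)) = -3*(-58 + 1) = -3*(-57) = 171)
H = 5151/992 (H = -5151*(-1/992) = 5151/992 ≈ 5.1925)
A = -5151/1984 (A = (-4*5151/992)/8 = (⅛)*(-5151/248) = -5151/1984 ≈ -2.5963)
(A + 21897)/(-15011 + ((14908 - 2151) + k(-118, -28))) = (-5151/1984 + 21897)/(-15011 + ((14908 - 2151) + 171)) = 43438497/(1984*(-15011 + (12757 + 171))) = 43438497/(1984*(-15011 + 12928)) = (43438497/1984)/(-2083) = (43438497/1984)*(-1/2083) = -43438497/4132672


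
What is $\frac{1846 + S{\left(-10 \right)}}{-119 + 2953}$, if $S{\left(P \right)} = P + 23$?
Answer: $\frac{143}{218} \approx 0.65596$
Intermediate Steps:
$S{\left(P \right)} = 23 + P$
$\frac{1846 + S{\left(-10 \right)}}{-119 + 2953} = \frac{1846 + \left(23 - 10\right)}{-119 + 2953} = \frac{1846 + 13}{2834} = 1859 \cdot \frac{1}{2834} = \frac{143}{218}$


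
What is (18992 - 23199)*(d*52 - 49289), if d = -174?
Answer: 245423759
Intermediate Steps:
(18992 - 23199)*(d*52 - 49289) = (18992 - 23199)*(-174*52 - 49289) = -4207*(-9048 - 49289) = -4207*(-58337) = 245423759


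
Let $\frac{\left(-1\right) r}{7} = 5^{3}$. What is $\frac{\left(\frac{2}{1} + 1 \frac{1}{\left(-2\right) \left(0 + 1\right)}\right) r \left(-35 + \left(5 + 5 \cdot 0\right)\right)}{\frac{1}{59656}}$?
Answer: $2348955000$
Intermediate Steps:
$r = -875$ ($r = - 7 \cdot 5^{3} = \left(-7\right) 125 = -875$)
$\frac{\left(\frac{2}{1} + 1 \frac{1}{\left(-2\right) \left(0 + 1\right)}\right) r \left(-35 + \left(5 + 5 \cdot 0\right)\right)}{\frac{1}{59656}} = \frac{\left(\frac{2}{1} + 1 \frac{1}{\left(-2\right) \left(0 + 1\right)}\right) \left(-875\right) \left(-35 + \left(5 + 5 \cdot 0\right)\right)}{\frac{1}{59656}} = \left(2 \cdot 1 + 1 \frac{1}{\left(-2\right) 1}\right) \left(-875\right) \left(-35 + \left(5 + 0\right)\right) \frac{1}{\frac{1}{59656}} = \left(2 + 1 \frac{1}{-2}\right) \left(-875\right) \left(-35 + 5\right) 59656 = \left(2 + 1 \left(- \frac{1}{2}\right)\right) \left(-875\right) \left(-30\right) 59656 = \left(2 - \frac{1}{2}\right) \left(-875\right) \left(-30\right) 59656 = \frac{3}{2} \left(-875\right) \left(-30\right) 59656 = \left(- \frac{2625}{2}\right) \left(-30\right) 59656 = 39375 \cdot 59656 = 2348955000$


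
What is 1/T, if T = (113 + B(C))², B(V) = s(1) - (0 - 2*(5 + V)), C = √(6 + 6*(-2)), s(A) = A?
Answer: 1/(4*(62 + I*√6)²) ≈ 6.4733e-5 - 5.1229e-6*I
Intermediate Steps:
C = I*√6 (C = √(6 - 12) = √(-6) = I*√6 ≈ 2.4495*I)
B(V) = 11 + 2*V (B(V) = 1 - (0 - 2*(5 + V)) = 1 - (0 - (10 + 2*V)) = 1 - (0 + (-10 - 2*V)) = 1 - (-10 - 2*V) = 1 + (10 + 2*V) = 11 + 2*V)
T = (124 + 2*I*√6)² (T = (113 + (11 + 2*(I*√6)))² = (113 + (11 + 2*I*√6))² = (124 + 2*I*√6)² ≈ 15352.0 + 1214.9*I)
1/T = 1/(15352 + 496*I*√6)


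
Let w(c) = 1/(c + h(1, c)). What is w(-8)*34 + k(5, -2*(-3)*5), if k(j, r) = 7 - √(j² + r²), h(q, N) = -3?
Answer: 43/11 - 5*√37 ≈ -26.505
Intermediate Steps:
w(c) = 1/(-3 + c) (w(c) = 1/(c - 3) = 1/(-3 + c))
w(-8)*34 + k(5, -2*(-3)*5) = 34/(-3 - 8) + (7 - √(5² + (-2*(-3)*5)²)) = 34/(-11) + (7 - √(25 + (6*5)²)) = -1/11*34 + (7 - √(25 + 30²)) = -34/11 + (7 - √(25 + 900)) = -34/11 + (7 - √925) = -34/11 + (7 - 5*√37) = 43/11 - 5*√37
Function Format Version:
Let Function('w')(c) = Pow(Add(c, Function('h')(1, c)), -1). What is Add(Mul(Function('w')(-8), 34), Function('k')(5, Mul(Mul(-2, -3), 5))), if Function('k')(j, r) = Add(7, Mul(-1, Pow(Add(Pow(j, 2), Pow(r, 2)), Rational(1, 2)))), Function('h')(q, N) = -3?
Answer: Add(Rational(43, 11), Mul(-5, Pow(37, Rational(1, 2)))) ≈ -26.505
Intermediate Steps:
Function('w')(c) = Pow(Add(-3, c), -1) (Function('w')(c) = Pow(Add(c, -3), -1) = Pow(Add(-3, c), -1))
Add(Mul(Function('w')(-8), 34), Function('k')(5, Mul(Mul(-2, -3), 5))) = Add(Mul(Pow(Add(-3, -8), -1), 34), Add(7, Mul(-1, Pow(Add(Pow(5, 2), Pow(Mul(Mul(-2, -3), 5), 2)), Rational(1, 2))))) = Add(Mul(Pow(-11, -1), 34), Add(7, Mul(-1, Pow(Add(25, Pow(Mul(6, 5), 2)), Rational(1, 2))))) = Add(Mul(Rational(-1, 11), 34), Add(7, Mul(-1, Pow(Add(25, Pow(30, 2)), Rational(1, 2))))) = Add(Rational(-34, 11), Add(7, Mul(-1, Pow(Add(25, 900), Rational(1, 2))))) = Add(Rational(-34, 11), Add(7, Mul(-1, Pow(925, Rational(1, 2))))) = Add(Rational(-34, 11), Add(7, Mul(-1, Mul(5, Pow(37, Rational(1, 2)))))) = Add(Rational(-34, 11), Add(7, Mul(-5, Pow(37, Rational(1, 2))))) = Add(Rational(43, 11), Mul(-5, Pow(37, Rational(1, 2))))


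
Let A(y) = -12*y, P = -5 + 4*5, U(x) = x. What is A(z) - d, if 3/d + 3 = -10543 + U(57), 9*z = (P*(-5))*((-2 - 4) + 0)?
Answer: -6293397/10489 ≈ -600.00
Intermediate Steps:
P = 15 (P = -5 + 20 = 15)
z = 50 (z = ((15*(-5))*((-2 - 4) + 0))/9 = (-75*(-6 + 0))/9 = (-75*(-6))/9 = (⅑)*450 = 50)
d = -3/10489 (d = 3/(-3 + (-10543 + 57)) = 3/(-3 - 10486) = 3/(-10489) = 3*(-1/10489) = -3/10489 ≈ -0.00028601)
A(z) - d = -12*50 - 1*(-3/10489) = -600 + 3/10489 = -6293397/10489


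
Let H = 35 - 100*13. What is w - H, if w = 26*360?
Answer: 10625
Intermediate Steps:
w = 9360
H = -1265 (H = 35 - 1300 = -1265)
w - H = 9360 - 1*(-1265) = 9360 + 1265 = 10625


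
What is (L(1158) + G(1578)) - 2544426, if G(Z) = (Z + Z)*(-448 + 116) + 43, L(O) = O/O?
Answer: -3592174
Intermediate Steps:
L(O) = 1
G(Z) = 43 - 664*Z (G(Z) = (2*Z)*(-332) + 43 = -664*Z + 43 = 43 - 664*Z)
(L(1158) + G(1578)) - 2544426 = (1 + (43 - 664*1578)) - 2544426 = (1 + (43 - 1047792)) - 2544426 = (1 - 1047749) - 2544426 = -1047748 - 2544426 = -3592174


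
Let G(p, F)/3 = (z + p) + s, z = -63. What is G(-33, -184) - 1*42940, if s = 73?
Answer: -43009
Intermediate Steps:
G(p, F) = 30 + 3*p (G(p, F) = 3*((-63 + p) + 73) = 3*(10 + p) = 30 + 3*p)
G(-33, -184) - 1*42940 = (30 + 3*(-33)) - 1*42940 = (30 - 99) - 42940 = -69 - 42940 = -43009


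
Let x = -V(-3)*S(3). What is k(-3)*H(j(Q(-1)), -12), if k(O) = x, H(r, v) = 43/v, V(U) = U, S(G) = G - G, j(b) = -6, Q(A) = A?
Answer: 0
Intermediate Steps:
S(G) = 0
x = 0 (x = -(-3)*0 = -1*0 = 0)
k(O) = 0
k(-3)*H(j(Q(-1)), -12) = 0*(43/(-12)) = 0*(43*(-1/12)) = 0*(-43/12) = 0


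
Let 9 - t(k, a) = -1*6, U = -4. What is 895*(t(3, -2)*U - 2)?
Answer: -55490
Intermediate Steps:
t(k, a) = 15 (t(k, a) = 9 - (-1)*6 = 9 - 1*(-6) = 9 + 6 = 15)
895*(t(3, -2)*U - 2) = 895*(15*(-4) - 2) = 895*(-60 - 2) = 895*(-62) = -55490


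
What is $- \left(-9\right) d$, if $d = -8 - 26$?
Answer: $-306$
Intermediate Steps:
$d = -34$
$- \left(-9\right) d = - \left(-9\right) \left(-34\right) = \left(-1\right) 306 = -306$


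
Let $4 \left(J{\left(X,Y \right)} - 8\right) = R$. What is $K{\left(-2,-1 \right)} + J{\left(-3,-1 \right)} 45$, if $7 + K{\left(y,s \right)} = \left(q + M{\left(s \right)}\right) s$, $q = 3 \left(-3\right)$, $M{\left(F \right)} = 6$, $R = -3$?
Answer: $\frac{1289}{4} \approx 322.25$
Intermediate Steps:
$q = -9$
$J{\left(X,Y \right)} = \frac{29}{4}$ ($J{\left(X,Y \right)} = 8 + \frac{1}{4} \left(-3\right) = 8 - \frac{3}{4} = \frac{29}{4}$)
$K{\left(y,s \right)} = -7 - 3 s$ ($K{\left(y,s \right)} = -7 + \left(-9 + 6\right) s = -7 - 3 s$)
$K{\left(-2,-1 \right)} + J{\left(-3,-1 \right)} 45 = \left(-7 - -3\right) + \frac{29}{4} \cdot 45 = \left(-7 + 3\right) + \frac{1305}{4} = -4 + \frac{1305}{4} = \frac{1289}{4}$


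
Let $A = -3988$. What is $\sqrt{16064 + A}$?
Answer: $2 \sqrt{3019} \approx 109.89$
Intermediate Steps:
$\sqrt{16064 + A} = \sqrt{16064 - 3988} = \sqrt{12076} = 2 \sqrt{3019}$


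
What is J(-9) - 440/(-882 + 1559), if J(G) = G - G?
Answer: -440/677 ≈ -0.64993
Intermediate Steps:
J(G) = 0
J(-9) - 440/(-882 + 1559) = 0 - 440/(-882 + 1559) = 0 - 440/677 = -440/677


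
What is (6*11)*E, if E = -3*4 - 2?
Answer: -924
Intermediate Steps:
E = -14 (E = -12 - 2 = -14)
(6*11)*E = (6*11)*(-14) = 66*(-14) = -924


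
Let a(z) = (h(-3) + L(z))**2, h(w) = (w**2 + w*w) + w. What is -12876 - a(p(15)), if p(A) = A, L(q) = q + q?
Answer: -14901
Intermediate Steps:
h(w) = w + 2*w**2 (h(w) = (w**2 + w**2) + w = 2*w**2 + w = w + 2*w**2)
L(q) = 2*q
a(z) = (15 + 2*z)**2 (a(z) = (-3*(1 + 2*(-3)) + 2*z)**2 = (-3*(1 - 6) + 2*z)**2 = (-3*(-5) + 2*z)**2 = (15 + 2*z)**2)
-12876 - a(p(15)) = -12876 - (15 + 2*15)**2 = -12876 - (15 + 30)**2 = -12876 - 1*45**2 = -12876 - 1*2025 = -12876 - 2025 = -14901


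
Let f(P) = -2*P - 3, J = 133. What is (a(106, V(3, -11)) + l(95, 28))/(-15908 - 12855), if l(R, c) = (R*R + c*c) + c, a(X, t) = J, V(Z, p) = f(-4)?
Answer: -9970/28763 ≈ -0.34663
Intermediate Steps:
f(P) = -3 - 2*P
V(Z, p) = 5 (V(Z, p) = -3 - 2*(-4) = -3 + 8 = 5)
a(X, t) = 133
l(R, c) = c + R² + c² (l(R, c) = (R² + c²) + c = c + R² + c²)
(a(106, V(3, -11)) + l(95, 28))/(-15908 - 12855) = (133 + (28 + 95² + 28²))/(-15908 - 12855) = (133 + (28 + 9025 + 784))/(-28763) = (133 + 9837)*(-1/28763) = 9970*(-1/28763) = -9970/28763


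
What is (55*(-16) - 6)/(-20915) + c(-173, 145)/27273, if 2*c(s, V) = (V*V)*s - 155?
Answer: -38014783222/570414795 ≈ -66.644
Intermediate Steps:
c(s, V) = -155/2 + s*V**2/2 (c(s, V) = ((V*V)*s - 155)/2 = (V**2*s - 155)/2 = (s*V**2 - 155)/2 = (-155 + s*V**2)/2 = -155/2 + s*V**2/2)
(55*(-16) - 6)/(-20915) + c(-173, 145)/27273 = (55*(-16) - 6)/(-20915) + (-155/2 + (1/2)*(-173)*145**2)/27273 = (-880 - 6)*(-1/20915) + (-155/2 + (1/2)*(-173)*21025)*(1/27273) = -886*(-1/20915) + (-155/2 - 3637325/2)*(1/27273) = 886/20915 - 1818740*1/27273 = 886/20915 - 1818740/27273 = -38014783222/570414795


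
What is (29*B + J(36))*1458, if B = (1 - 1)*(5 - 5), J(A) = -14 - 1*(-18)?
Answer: 5832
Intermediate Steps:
J(A) = 4 (J(A) = -14 + 18 = 4)
B = 0 (B = 0*0 = 0)
(29*B + J(36))*1458 = (29*0 + 4)*1458 = (0 + 4)*1458 = 4*1458 = 5832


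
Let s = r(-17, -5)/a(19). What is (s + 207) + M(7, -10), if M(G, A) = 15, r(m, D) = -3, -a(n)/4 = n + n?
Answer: 33747/152 ≈ 222.02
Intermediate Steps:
a(n) = -8*n (a(n) = -4*(n + n) = -8*n)
s = 3/152 (s = -3/((-8*19)) = -3/(-152) = -3*(-1/152) = 3/152 ≈ 0.019737)
(s + 207) + M(7, -10) = (3/152 + 207) + 15 = 31467/152 + 15 = 33747/152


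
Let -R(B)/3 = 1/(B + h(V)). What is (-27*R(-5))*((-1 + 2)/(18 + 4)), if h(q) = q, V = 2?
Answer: -27/22 ≈ -1.2273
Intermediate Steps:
R(B) = -3/(2 + B) (R(B) = -3/(B + 2) = -3/(2 + B))
(-27*R(-5))*((-1 + 2)/(18 + 4)) = (-(-81)/(2 - 5))*((-1 + 2)/(18 + 4)) = (-(-81)/(-3))*(1/22) = (-(-81)*(-1)/3)*(1*(1/22)) = -27*1*(1/22) = -27*1/22 = -27/22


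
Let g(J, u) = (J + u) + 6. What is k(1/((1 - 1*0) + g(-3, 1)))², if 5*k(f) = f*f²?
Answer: 1/390625 ≈ 2.5600e-6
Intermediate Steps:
g(J, u) = 6 + J + u
k(f) = f³/5 (k(f) = (f*f²)/5 = f³/5)
k(1/((1 - 1*0) + g(-3, 1)))² = ((1/((1 - 1*0) + (6 - 3 + 1)))³/5)² = ((1/((1 + 0) + 4))³/5)² = ((1/(1 + 4))³/5)² = ((1/5)³/5)² = ((⅕)³/5)² = ((⅕)*(1/125))² = (1/625)² = 1/390625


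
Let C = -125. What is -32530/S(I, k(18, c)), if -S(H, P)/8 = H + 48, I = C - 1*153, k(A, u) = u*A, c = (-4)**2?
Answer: -3253/184 ≈ -17.679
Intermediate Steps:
c = 16
k(A, u) = A*u
I = -278 (I = -125 - 1*153 = -125 - 153 = -278)
S(H, P) = -384 - 8*H (S(H, P) = -8*(H + 48) = -8*(48 + H) = -384 - 8*H)
-32530/S(I, k(18, c)) = -32530/(-384 - 8*(-278)) = -32530/(-384 + 2224) = -32530/1840 = -32530*1/1840 = -3253/184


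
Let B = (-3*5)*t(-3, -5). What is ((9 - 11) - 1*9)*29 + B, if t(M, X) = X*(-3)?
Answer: -544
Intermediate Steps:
t(M, X) = -3*X
B = -225 (B = (-3*5)*(-3*(-5)) = -15*15 = -225)
((9 - 11) - 1*9)*29 + B = ((9 - 11) - 1*9)*29 - 225 = (-2 - 9)*29 - 225 = -11*29 - 225 = -319 - 225 = -544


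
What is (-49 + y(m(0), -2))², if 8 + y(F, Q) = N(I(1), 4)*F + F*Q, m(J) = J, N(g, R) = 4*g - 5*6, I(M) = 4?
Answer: 3249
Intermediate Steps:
N(g, R) = -30 + 4*g (N(g, R) = 4*g - 30 = -30 + 4*g)
y(F, Q) = -8 - 14*F + F*Q (y(F, Q) = -8 + ((-30 + 4*4)*F + F*Q) = -8 + ((-30 + 16)*F + F*Q) = -8 + (-14*F + F*Q) = -8 - 14*F + F*Q)
(-49 + y(m(0), -2))² = (-49 + (-8 - 14*0 + 0*(-2)))² = (-49 + (-8 + 0 + 0))² = (-49 - 8)² = (-57)² = 3249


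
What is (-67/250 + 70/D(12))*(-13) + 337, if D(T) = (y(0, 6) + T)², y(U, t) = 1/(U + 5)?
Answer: 311047741/930250 ≈ 334.37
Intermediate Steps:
y(U, t) = 1/(5 + U)
D(T) = (⅕ + T)² (D(T) = (1/(5 + 0) + T)² = (1/5 + T)² = (⅕ + T)²)
(-67/250 + 70/D(12))*(-13) + 337 = (-67/250 + 70/(((1 + 5*12)²/25)))*(-13) + 337 = (-67*1/250 + 70/(((1 + 60)²/25)))*(-13) + 337 = (-67/250 + 70/(((1/25)*61²)))*(-13) + 337 = (-67/250 + 70/(((1/25)*3721)))*(-13) + 337 = (-67/250 + 70/(3721/25))*(-13) + 337 = (-67/250 + 70*(25/3721))*(-13) + 337 = (-67/250 + 1750/3721)*(-13) + 337 = (188193/930250)*(-13) + 337 = -2446509/930250 + 337 = 311047741/930250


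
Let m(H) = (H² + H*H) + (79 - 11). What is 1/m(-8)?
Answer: 1/196 ≈ 0.0051020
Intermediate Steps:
m(H) = 68 + 2*H² (m(H) = (H² + H²) + 68 = 2*H² + 68 = 68 + 2*H²)
1/m(-8) = 1/(68 + 2*(-8)²) = 1/(68 + 2*64) = 1/(68 + 128) = 1/196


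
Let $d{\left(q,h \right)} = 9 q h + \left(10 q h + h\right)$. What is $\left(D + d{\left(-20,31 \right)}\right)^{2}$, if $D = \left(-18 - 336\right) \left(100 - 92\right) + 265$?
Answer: $204947856$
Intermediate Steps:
$d{\left(q,h \right)} = h + 19 h q$ ($d{\left(q,h \right)} = 9 h q + \left(10 h q + h\right) = 9 h q + \left(h + 10 h q\right) = h + 19 h q$)
$D = -2567$ ($D = \left(-354\right) 8 + 265 = -2832 + 265 = -2567$)
$\left(D + d{\left(-20,31 \right)}\right)^{2} = \left(-2567 + 31 \left(1 + 19 \left(-20\right)\right)\right)^{2} = \left(-2567 + 31 \left(1 - 380\right)\right)^{2} = \left(-2567 + 31 \left(-379\right)\right)^{2} = \left(-2567 - 11749\right)^{2} = \left(-14316\right)^{2} = 204947856$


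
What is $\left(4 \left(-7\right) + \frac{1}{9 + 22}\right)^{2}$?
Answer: $\frac{751689}{961} \approx 782.19$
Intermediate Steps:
$\left(4 \left(-7\right) + \frac{1}{9 + 22}\right)^{2} = \left(-28 + \frac{1}{31}\right)^{2} = \left(- \frac{867}{31}\right)^{2} = \frac{751689}{961}$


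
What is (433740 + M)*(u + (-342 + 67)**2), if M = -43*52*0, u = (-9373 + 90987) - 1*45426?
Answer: 48497770620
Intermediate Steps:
u = 36188 (u = 81614 - 45426 = 36188)
M = 0 (M = -2236*0 = 0)
(433740 + M)*(u + (-342 + 67)**2) = (433740 + 0)*(36188 + (-342 + 67)**2) = 433740*(36188 + (-275)**2) = 433740*(36188 + 75625) = 433740*111813 = 48497770620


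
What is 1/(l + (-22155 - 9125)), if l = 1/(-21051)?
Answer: -21051/658475281 ≈ -3.1969e-5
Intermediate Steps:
l = -1/21051 ≈ -4.7504e-5
1/(l + (-22155 - 9125)) = 1/(-1/21051 + (-22155 - 9125)) = 1/(-1/21051 - 31280) = 1/(-658475281/21051) = -21051/658475281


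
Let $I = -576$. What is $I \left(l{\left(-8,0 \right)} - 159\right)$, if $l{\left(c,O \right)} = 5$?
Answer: $88704$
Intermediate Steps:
$I \left(l{\left(-8,0 \right)} - 159\right) = - 576 \left(5 - 159\right) = \left(-576\right) \left(-154\right) = 88704$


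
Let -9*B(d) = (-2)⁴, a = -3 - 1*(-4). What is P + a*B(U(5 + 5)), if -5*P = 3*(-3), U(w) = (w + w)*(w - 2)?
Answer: 1/45 ≈ 0.022222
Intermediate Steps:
a = 1 (a = -3 + 4 = 1)
U(w) = 2*w*(-2 + w) (U(w) = (2*w)*(-2 + w) = 2*w*(-2 + w))
B(d) = -16/9 (B(d) = -⅑*(-2)⁴ = -⅑*16 = -16/9)
P = 9/5 (P = -3*(-3)/5 = -⅕*(-9) = 9/5 ≈ 1.8000)
P + a*B(U(5 + 5)) = 9/5 + 1*(-16/9) = 9/5 - 16/9 = 1/45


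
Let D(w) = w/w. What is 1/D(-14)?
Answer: 1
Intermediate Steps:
D(w) = 1
1/D(-14) = 1/1 = 1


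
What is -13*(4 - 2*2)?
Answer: 0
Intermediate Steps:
-13*(4 - 2*2) = -13*(4 - 4) = -13*0 = 0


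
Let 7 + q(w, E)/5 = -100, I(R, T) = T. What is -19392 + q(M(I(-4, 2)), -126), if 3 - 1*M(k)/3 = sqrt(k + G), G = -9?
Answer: -19927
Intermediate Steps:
M(k) = 9 - 3*sqrt(-9 + k) (M(k) = 9 - 3*sqrt(k - 9) = 9 - 3*sqrt(-9 + k))
q(w, E) = -535 (q(w, E) = -35 + 5*(-100) = -35 - 500 = -535)
-19392 + q(M(I(-4, 2)), -126) = -19392 - 535 = -19927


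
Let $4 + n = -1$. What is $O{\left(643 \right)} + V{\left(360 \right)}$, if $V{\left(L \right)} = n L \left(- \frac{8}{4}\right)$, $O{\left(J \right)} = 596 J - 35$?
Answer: $386793$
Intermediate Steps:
$n = -5$ ($n = -4 - 1 = -5$)
$O{\left(J \right)} = -35 + 596 J$
$V{\left(L \right)} = 10 L$ ($V{\left(L \right)} = - 5 L \left(- \frac{8}{4}\right) = - 5 L \left(\left(-8\right) \frac{1}{4}\right) = - 5 L \left(-2\right) = 10 L$)
$O{\left(643 \right)} + V{\left(360 \right)} = \left(-35 + 596 \cdot 643\right) + 10 \cdot 360 = \left(-35 + 383228\right) + 3600 = 383193 + 3600 = 386793$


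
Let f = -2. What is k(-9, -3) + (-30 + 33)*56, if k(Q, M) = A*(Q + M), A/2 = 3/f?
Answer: 204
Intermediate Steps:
A = -3 (A = 2*(3/(-2)) = 2*(3*(-1/2)) = 2*(-3/2) = -3)
k(Q, M) = -3*M - 3*Q (k(Q, M) = -3*(Q + M) = -3*(M + Q) = -3*M - 3*Q)
k(-9, -3) + (-30 + 33)*56 = (-3*(-3) - 3*(-9)) + (-30 + 33)*56 = (9 + 27) + 3*56 = 36 + 168 = 204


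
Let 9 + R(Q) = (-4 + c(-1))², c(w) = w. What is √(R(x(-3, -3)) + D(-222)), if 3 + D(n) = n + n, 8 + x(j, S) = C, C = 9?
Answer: I*√431 ≈ 20.761*I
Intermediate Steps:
x(j, S) = 1 (x(j, S) = -8 + 9 = 1)
R(Q) = 16 (R(Q) = -9 + (-4 - 1)² = -9 + (-5)² = -9 + 25 = 16)
D(n) = -3 + 2*n (D(n) = -3 + (n + n) = -3 + 2*n)
√(R(x(-3, -3)) + D(-222)) = √(16 + (-3 + 2*(-222))) = √(16 + (-3 - 444)) = √(16 - 447) = √(-431) = I*√431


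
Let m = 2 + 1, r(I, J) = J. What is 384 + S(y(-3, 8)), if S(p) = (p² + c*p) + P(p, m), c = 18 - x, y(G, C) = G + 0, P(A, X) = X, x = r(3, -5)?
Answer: 327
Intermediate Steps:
m = 3
x = -5
y(G, C) = G
c = 23 (c = 18 - 1*(-5) = 18 + 5 = 23)
S(p) = 3 + p² + 23*p (S(p) = (p² + 23*p) + 3 = 3 + p² + 23*p)
384 + S(y(-3, 8)) = 384 + (3 + (-3)² + 23*(-3)) = 384 + (3 + 9 - 69) = 384 - 57 = 327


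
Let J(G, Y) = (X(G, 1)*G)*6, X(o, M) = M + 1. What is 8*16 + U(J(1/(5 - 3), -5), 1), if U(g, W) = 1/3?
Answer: 385/3 ≈ 128.33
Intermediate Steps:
X(o, M) = 1 + M
J(G, Y) = 12*G (J(G, Y) = ((1 + 1)*G)*6 = (2*G)*6 = 12*G)
U(g, W) = ⅓ (U(g, W) = 1*(⅓) = ⅓)
8*16 + U(J(1/(5 - 3), -5), 1) = 8*16 + ⅓ = 128 + ⅓ = 385/3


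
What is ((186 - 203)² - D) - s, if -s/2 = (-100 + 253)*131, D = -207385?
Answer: 247760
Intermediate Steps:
s = -40086 (s = -2*(-100 + 253)*131 = -306*131 = -2*20043 = -40086)
((186 - 203)² - D) - s = ((186 - 203)² - 1*(-207385)) - 1*(-40086) = ((-17)² + 207385) + 40086 = (289 + 207385) + 40086 = 207674 + 40086 = 247760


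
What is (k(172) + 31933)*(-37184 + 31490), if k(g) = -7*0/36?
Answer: -181826502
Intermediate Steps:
k(g) = 0 (k(g) = 0*(1/36) = 0)
(k(172) + 31933)*(-37184 + 31490) = (0 + 31933)*(-37184 + 31490) = 31933*(-5694) = -181826502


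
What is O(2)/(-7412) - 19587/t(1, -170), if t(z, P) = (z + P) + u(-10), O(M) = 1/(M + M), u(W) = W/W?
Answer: 24196467/207536 ≈ 116.59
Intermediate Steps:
u(W) = 1
O(M) = 1/(2*M)
t(z, P) = 1 + P + z (t(z, P) = (z + P) + 1 = (P + z) + 1 = 1 + P + z)
O(2)/(-7412) - 19587/t(1, -170) = ((½)/2)/(-7412) - 19587/(1 - 170 + 1) = ((½)*(½))*(-1/7412) - 19587/(-168) = (¼)*(-1/7412) - 19587*(-1/168) = -1/29648 + 6529/56 = 24196467/207536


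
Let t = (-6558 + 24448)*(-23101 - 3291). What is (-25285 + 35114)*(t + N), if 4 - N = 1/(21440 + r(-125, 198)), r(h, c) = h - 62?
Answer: -98630723008699441/21253 ≈ -4.6408e+12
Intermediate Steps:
r(h, c) = -62 + h
t = -472152880 (t = 17890*(-26392) = -472152880)
N = 85011/21253 (N = 4 - 1/(21440 + (-62 - 125)) = 4 - 1/(21440 - 187) = 4 - 1/21253 = 85011/21253 ≈ 4.0000)
(-25285 + 35114)*(t + N) = (-25285 + 35114)*(-472152880 + 85011/21253) = 9829*(-10034665073629/21253) = -98630723008699441/21253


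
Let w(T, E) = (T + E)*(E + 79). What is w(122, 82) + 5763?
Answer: 38607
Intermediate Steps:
w(T, E) = (79 + E)*(E + T) (w(T, E) = (E + T)*(79 + E) = (79 + E)*(E + T))
w(122, 82) + 5763 = (82**2 + 79*82 + 79*122 + 82*122) + 5763 = (6724 + 6478 + 9638 + 10004) + 5763 = 32844 + 5763 = 38607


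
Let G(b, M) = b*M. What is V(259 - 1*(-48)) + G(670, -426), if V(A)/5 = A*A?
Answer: 185825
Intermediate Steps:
V(A) = 5*A² (V(A) = 5*(A*A) = 5*A²)
G(b, M) = M*b
V(259 - 1*(-48)) + G(670, -426) = 5*(259 - 1*(-48))² - 426*670 = 5*(259 + 48)² - 285420 = 5*307² - 285420 = 5*94249 - 285420 = 471245 - 285420 = 185825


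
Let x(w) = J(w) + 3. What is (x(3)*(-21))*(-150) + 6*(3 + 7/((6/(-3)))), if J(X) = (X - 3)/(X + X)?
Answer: 9447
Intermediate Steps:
J(X) = (-3 + X)/(2*X) (J(X) = (-3 + X)/((2*X)) = (-3 + X)*(1/(2*X)) = (-3 + X)/(2*X))
x(w) = 3 + (-3 + w)/(2*w) (x(w) = (-3 + w)/(2*w) + 3 = 3 + (-3 + w)/(2*w))
(x(3)*(-21))*(-150) + 6*(3 + 7/((6/(-3)))) = (((1/2)*(-3 + 7*3)/3)*(-21))*(-150) + 6*(3 + 7/((6/(-3)))) = (((1/2)*(1/3)*(-3 + 21))*(-21))*(-150) + 6*(3 + 7/((6*(-1/3)))) = (((1/2)*(1/3)*18)*(-21))*(-150) + 6*(3 + 7/(-2)) = (3*(-21))*(-150) + 6*(3 + 7*(-1/2)) = -63*(-150) + 6*(3 - 7/2) = 9450 + 6*(-1/2) = 9450 - 3 = 9447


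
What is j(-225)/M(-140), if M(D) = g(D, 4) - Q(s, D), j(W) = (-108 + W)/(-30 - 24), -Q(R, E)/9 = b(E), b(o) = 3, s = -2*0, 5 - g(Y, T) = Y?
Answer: 37/1032 ≈ 0.035853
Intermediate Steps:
g(Y, T) = 5 - Y
s = 0
Q(R, E) = -27 (Q(R, E) = -9*3 = -27)
j(W) = 2 - W/54 (j(W) = (-108 + W)/(-54) = (-108 + W)*(-1/54) = 2 - W/54)
M(D) = 32 - D (M(D) = (5 - D) - 1*(-27) = (5 - D) + 27 = 32 - D)
j(-225)/M(-140) = (2 - 1/54*(-225))/(32 - 1*(-140)) = (2 + 25/6)/(32 + 140) = (37/6)/172 = (37/6)*(1/172) = 37/1032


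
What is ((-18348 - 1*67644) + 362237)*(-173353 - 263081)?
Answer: -120562710330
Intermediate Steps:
((-18348 - 1*67644) + 362237)*(-173353 - 263081) = ((-18348 - 67644) + 362237)*(-436434) = (-85992 + 362237)*(-436434) = 276245*(-436434) = -120562710330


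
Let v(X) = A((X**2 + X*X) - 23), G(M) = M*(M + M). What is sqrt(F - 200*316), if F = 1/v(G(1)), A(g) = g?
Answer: I*sqrt(14220015)/15 ≈ 251.4*I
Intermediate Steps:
G(M) = 2*M**2 (G(M) = M*(2*M) = 2*M**2)
v(X) = -23 + 2*X**2 (v(X) = (X**2 + X*X) - 23 = (X**2 + X**2) - 23 = 2*X**2 - 23 = -23 + 2*X**2)
F = -1/15 (F = 1/(-23 + 2*(2*1**2)**2) = 1/(-23 + 2*(2*1)**2) = 1/(-23 + 2*2**2) = 1/(-23 + 2*4) = 1/(-23 + 8) = 1/(-15) = -1/15 ≈ -0.066667)
sqrt(F - 200*316) = sqrt(-1/15 - 200*316) = sqrt(-1/15 - 63200) = sqrt(-948001/15) = I*sqrt(14220015)/15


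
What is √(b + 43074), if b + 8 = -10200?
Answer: √32866 ≈ 181.29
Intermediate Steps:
b = -10208 (b = -8 - 10200 = -10208)
√(b + 43074) = √(-10208 + 43074) = √32866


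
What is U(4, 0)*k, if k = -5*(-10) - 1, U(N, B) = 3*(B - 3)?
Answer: -441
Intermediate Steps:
U(N, B) = -9 + 3*B (U(N, B) = 3*(-3 + B) = -9 + 3*B)
k = 49 (k = 50 - 1 = 49)
U(4, 0)*k = (-9 + 3*0)*49 = (-9 + 0)*49 = -9*49 = -441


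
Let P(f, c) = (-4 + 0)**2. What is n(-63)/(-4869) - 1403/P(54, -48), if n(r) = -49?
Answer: -6830423/77904 ≈ -87.677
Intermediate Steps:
P(f, c) = 16 (P(f, c) = (-4)**2 = 16)
n(-63)/(-4869) - 1403/P(54, -48) = -49/(-4869) - 1403/16 = -49*(-1/4869) - 1403*1/16 = 49/4869 - 1403/16 = -6830423/77904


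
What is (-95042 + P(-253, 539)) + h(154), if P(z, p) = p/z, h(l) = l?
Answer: -2182473/23 ≈ -94890.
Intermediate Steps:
(-95042 + P(-253, 539)) + h(154) = (-95042 + 539/(-253)) + 154 = (-95042 + 539*(-1/253)) + 154 = (-95042 - 49/23) + 154 = -2186015/23 + 154 = -2182473/23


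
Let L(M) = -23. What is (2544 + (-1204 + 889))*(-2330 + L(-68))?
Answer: -5244837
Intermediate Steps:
(2544 + (-1204 + 889))*(-2330 + L(-68)) = (2544 + (-1204 + 889))*(-2330 - 23) = (2544 - 315)*(-2353) = 2229*(-2353) = -5244837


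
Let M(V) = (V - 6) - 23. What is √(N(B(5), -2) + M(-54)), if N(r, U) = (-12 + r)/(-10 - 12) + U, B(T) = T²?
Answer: I*√41426/22 ≈ 9.2515*I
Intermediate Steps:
N(r, U) = 6/11 + U - r/22 (N(r, U) = (-12 + r)/(-22) + U = (-12 + r)*(-1/22) + U = (6/11 - r/22) + U = 6/11 + U - r/22)
M(V) = -29 + V (M(V) = (-6 + V) - 23 = -29 + V)
√(N(B(5), -2) + M(-54)) = √((6/11 - 2 - 1/22*5²) + (-29 - 54)) = √((6/11 - 2 - 1/22*25) - 83) = √((6/11 - 2 - 25/22) - 83) = √(-57/22 - 83) = √(-1883/22) = I*√41426/22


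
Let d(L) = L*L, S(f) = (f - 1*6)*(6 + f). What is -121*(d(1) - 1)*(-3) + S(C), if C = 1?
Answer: -35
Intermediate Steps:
S(f) = (-6 + f)*(6 + f) (S(f) = (f - 6)*(6 + f) = (-6 + f)*(6 + f))
d(L) = L²
-121*(d(1) - 1)*(-3) + S(C) = -121*(1² - 1)*(-3) + (-36 + 1²) = -121*(1 - 1)*(-3) + (-36 + 1) = -0*(-3) - 35 = -121*0 - 35 = 0 - 35 = -35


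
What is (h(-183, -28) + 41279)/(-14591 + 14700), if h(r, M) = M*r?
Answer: 46403/109 ≈ 425.72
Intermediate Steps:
(h(-183, -28) + 41279)/(-14591 + 14700) = (-28*(-183) + 41279)/(-14591 + 14700) = (5124 + 41279)/109 = 46403*(1/109) = 46403/109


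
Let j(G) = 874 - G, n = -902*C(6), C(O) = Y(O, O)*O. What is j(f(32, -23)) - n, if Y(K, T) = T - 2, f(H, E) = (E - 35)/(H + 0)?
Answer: 360381/16 ≈ 22524.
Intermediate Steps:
f(H, E) = (-35 + E)/H
Y(K, T) = -2 + T
C(O) = O*(-2 + O) (C(O) = (-2 + O)*O = O*(-2 + O))
n = -21648 (n = -5412*(-2 + 6) = -5412*4 = -902*24 = -21648)
j(f(32, -23)) - n = (874 - (-35 - 23)/32) - 1*(-21648) = (874 - (-58)/32) + 21648 = (874 - 1*(-29/16)) + 21648 = (874 + 29/16) + 21648 = 14013/16 + 21648 = 360381/16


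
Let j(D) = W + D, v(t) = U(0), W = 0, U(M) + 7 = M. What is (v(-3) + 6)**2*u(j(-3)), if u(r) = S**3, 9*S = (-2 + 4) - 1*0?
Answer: 8/729 ≈ 0.010974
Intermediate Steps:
U(M) = -7 + M
v(t) = -7 (v(t) = -7 + 0 = -7)
S = 2/9 (S = ((-2 + 4) - 1*0)/9 = (2 + 0)/9 = (1/9)*2 = 2/9 ≈ 0.22222)
j(D) = D (j(D) = 0 + D = D)
u(r) = 8/729 (u(r) = (2/9)**3 = 8/729)
(v(-3) + 6)**2*u(j(-3)) = (-7 + 6)**2*(8/729) = (-1)**2*(8/729) = 1*(8/729) = 8/729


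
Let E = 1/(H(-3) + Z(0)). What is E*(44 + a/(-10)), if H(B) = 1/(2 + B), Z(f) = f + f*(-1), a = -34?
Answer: -237/5 ≈ -47.400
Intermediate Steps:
Z(f) = 0 (Z(f) = f - f = 0)
E = -1 (E = 1/(1/(2 - 3) + 0) = 1/(1/(-1) + 0) = 1/(-1 + 0) = 1/(-1) = -1)
E*(44 + a/(-10)) = -(44 - 34/(-10)) = -(44 - 34*(-⅒)) = -(44 + 17/5) = -1*237/5 = -237/5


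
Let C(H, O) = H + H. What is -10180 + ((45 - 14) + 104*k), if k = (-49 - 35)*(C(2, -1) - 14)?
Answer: 77211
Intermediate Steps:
C(H, O) = 2*H
k = 840 (k = (-49 - 35)*(2*2 - 14) = -84*(4 - 14) = -84*(-10) = 840)
-10180 + ((45 - 14) + 104*k) = -10180 + ((45 - 14) + 104*840) = -10180 + (31 + 87360) = -10180 + 87391 = 77211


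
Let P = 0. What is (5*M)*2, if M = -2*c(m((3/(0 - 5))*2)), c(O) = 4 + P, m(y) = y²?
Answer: -80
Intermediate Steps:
c(O) = 4 (c(O) = 4 + 0 = 4)
M = -8 (M = -2*4 = -8)
(5*M)*2 = (5*(-8))*2 = -40*2 = -80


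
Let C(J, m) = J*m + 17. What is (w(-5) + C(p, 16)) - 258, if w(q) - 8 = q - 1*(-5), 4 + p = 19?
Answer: 7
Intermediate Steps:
p = 15 (p = -4 + 19 = 15)
w(q) = 13 + q (w(q) = 8 + (q - 1*(-5)) = 8 + (q + 5) = 8 + (5 + q) = 13 + q)
C(J, m) = 17 + J*m
(w(-5) + C(p, 16)) - 258 = ((13 - 5) + (17 + 15*16)) - 258 = (8 + (17 + 240)) - 258 = (8 + 257) - 258 = 265 - 258 = 7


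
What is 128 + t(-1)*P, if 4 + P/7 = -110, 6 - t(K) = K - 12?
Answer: -15034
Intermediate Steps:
t(K) = 18 - K (t(K) = 6 - (K - 12) = 6 - (-12 + K) = 6 + (12 - K) = 18 - K)
P = -798 (P = -28 + 7*(-110) = -28 - 770 = -798)
128 + t(-1)*P = 128 + (18 - 1*(-1))*(-798) = 128 + (18 + 1)*(-798) = 128 + 19*(-798) = 128 - 15162 = -15034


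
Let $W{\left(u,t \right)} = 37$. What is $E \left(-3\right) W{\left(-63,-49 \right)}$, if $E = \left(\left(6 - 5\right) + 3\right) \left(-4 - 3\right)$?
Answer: $3108$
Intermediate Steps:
$E = -28$ ($E = \left(\left(6 - 5\right) + 3\right) \left(-7\right) = \left(1 + 3\right) \left(-7\right) = 4 \left(-7\right) = -28$)
$E \left(-3\right) W{\left(-63,-49 \right)} = \left(-28\right) \left(-3\right) 37 = 84 \cdot 37 = 3108$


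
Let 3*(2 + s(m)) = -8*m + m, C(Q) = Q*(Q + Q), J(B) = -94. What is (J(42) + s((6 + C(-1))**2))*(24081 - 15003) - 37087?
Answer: -2264223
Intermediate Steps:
C(Q) = 2*Q**2 (C(Q) = Q*(2*Q) = 2*Q**2)
s(m) = -2 - 7*m/3 (s(m) = -2 + (-8*m + m)/3 = -2 + (-7*m)/3 = -2 - 7*m/3)
(J(42) + s((6 + C(-1))**2))*(24081 - 15003) - 37087 = (-94 + (-2 - 7*(6 + 2*(-1)**2)**2/3))*(24081 - 15003) - 37087 = (-94 + (-2 - 7*(6 + 2*1)**2/3))*9078 - 37087 = (-94 + (-2 - 7*(6 + 2)**2/3))*9078 - 37087 = (-94 + (-2 - 7/3*8**2))*9078 - 37087 = (-94 + (-2 - 7/3*64))*9078 - 37087 = (-94 + (-2 - 448/3))*9078 - 37087 = (-94 - 454/3)*9078 - 37087 = -736/3*9078 - 37087 = -2227136 - 37087 = -2264223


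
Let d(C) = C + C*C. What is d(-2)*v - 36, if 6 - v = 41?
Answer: -106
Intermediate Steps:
d(C) = C + C**2
v = -35 (v = 6 - 1*41 = 6 - 41 = -35)
d(-2)*v - 36 = -2*(1 - 2)*(-35) - 36 = -2*(-1)*(-35) - 36 = 2*(-35) - 36 = -70 - 36 = -106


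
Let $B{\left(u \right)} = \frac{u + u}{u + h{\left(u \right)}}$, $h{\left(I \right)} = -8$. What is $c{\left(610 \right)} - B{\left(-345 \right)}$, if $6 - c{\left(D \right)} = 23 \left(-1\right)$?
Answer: $\frac{9547}{353} \approx 27.045$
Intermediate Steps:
$c{\left(D \right)} = 29$ ($c{\left(D \right)} = 6 - 23 \left(-1\right) = 6 - -23 = 6 + 23 = 29$)
$B{\left(u \right)} = \frac{2 u}{-8 + u}$ ($B{\left(u \right)} = \frac{u + u}{u - 8} = \frac{2 u}{-8 + u}$)
$c{\left(610 \right)} - B{\left(-345 \right)} = 29 - 2 \left(-345\right) \frac{1}{-8 - 345} = 29 - 2 \left(-345\right) \frac{1}{-353} = 29 - 2 \left(-345\right) \left(- \frac{1}{353}\right) = 29 - \frac{690}{353} = \frac{9547}{353}$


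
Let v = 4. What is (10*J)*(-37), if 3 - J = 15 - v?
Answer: 2960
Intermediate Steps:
J = -8 (J = 3 - (15 - 1*4) = 3 - (15 - 4) = 3 - 1*11 = 3 - 11 = -8)
(10*J)*(-37) = (10*(-8))*(-37) = -80*(-37) = 2960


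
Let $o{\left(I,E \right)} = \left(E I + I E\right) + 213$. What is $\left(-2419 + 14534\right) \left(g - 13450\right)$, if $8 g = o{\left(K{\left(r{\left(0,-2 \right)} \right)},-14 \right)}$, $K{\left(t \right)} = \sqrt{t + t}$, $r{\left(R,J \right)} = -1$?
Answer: $- \frac{1300993505}{8} - \frac{84805 i \sqrt{2}}{2} \approx -1.6262 \cdot 10^{8} - 59966.0 i$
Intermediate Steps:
$K{\left(t \right)} = \sqrt{2} \sqrt{t}$ ($K{\left(t \right)} = \sqrt{2 t} = \sqrt{2} \sqrt{t}$)
$o{\left(I,E \right)} = 213 + 2 E I$ ($o{\left(I,E \right)} = \left(E I + E I\right) + 213 = 2 E I + 213 = 213 + 2 E I$)
$g = \frac{213}{8} - \frac{7 i \sqrt{2}}{2}$ ($g = \frac{213 + 2 \left(-14\right) \sqrt{2} \sqrt{-1}}{8} = \frac{213 + 2 \left(-14\right) \sqrt{2} i}{8} = \frac{213 + 2 \left(-14\right) i \sqrt{2}}{8} = \frac{213 - 28 i \sqrt{2}}{8} = \frac{213}{8} - \frac{7 i \sqrt{2}}{2} \approx 26.625 - 4.9497 i$)
$\left(-2419 + 14534\right) \left(g - 13450\right) = \left(-2419 + 14534\right) \left(\left(\frac{213}{8} - \frac{7 i \sqrt{2}}{2}\right) - 13450\right) = 12115 \left(- \frac{107387}{8} - \frac{7 i \sqrt{2}}{2}\right) = - \frac{1300993505}{8} - \frac{84805 i \sqrt{2}}{2}$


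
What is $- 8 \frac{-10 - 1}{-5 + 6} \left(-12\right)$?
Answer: $-1056$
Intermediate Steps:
$- 8 \frac{-10 - 1}{-5 + 6} \left(-12\right) = - 8 \left(- \frac{11}{1}\right) \left(-12\right) = - 8 \left(\left(-11\right) 1\right) \left(-12\right) = \left(-8\right) \left(-11\right) \left(-12\right) = 88 \left(-12\right) = -1056$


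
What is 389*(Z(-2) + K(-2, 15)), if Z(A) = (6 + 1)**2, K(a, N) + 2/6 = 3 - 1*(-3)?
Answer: 63796/3 ≈ 21265.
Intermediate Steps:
K(a, N) = 17/3 (K(a, N) = -1/3 + (3 - 1*(-3)) = -1/3 + (3 + 3) = -1/3 + 6 = 17/3)
Z(A) = 49 (Z(A) = 7**2 = 49)
389*(Z(-2) + K(-2, 15)) = 389*(49 + 17/3) = 389*(164/3) = 63796/3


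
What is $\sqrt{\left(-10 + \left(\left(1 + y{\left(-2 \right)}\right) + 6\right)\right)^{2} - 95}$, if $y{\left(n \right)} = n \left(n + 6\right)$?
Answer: $\sqrt{26} \approx 5.099$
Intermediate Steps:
$y{\left(n \right)} = n \left(6 + n\right)$
$\sqrt{\left(-10 + \left(\left(1 + y{\left(-2 \right)}\right) + 6\right)\right)^{2} - 95} = \sqrt{\left(-10 + \left(\left(1 - 2 \left(6 - 2\right)\right) + 6\right)\right)^{2} - 95} = \sqrt{\left(-10 + \left(\left(1 - 8\right) + 6\right)\right)^{2} - 95} = \sqrt{\left(-10 + \left(-7 + 6\right)\right)^{2} - 95} = \sqrt{\left(-10 - 1\right)^{2} - 95} = \sqrt{\left(-11\right)^{2} - 95} = \sqrt{121 - 95} = \sqrt{26}$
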